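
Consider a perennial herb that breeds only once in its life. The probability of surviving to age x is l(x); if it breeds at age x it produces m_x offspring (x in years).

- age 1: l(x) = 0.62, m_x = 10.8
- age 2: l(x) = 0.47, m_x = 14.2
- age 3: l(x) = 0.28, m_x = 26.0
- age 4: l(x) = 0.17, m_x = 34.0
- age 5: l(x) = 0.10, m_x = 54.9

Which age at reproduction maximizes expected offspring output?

Expected offspring if breeding at age x = l(x) × m_x:
  age 1: 0.62 × 10.8 = 6.696
  age 2: 0.47 × 14.2 = 6.674
  age 3: 0.28 × 26.0 = 7.280
  age 4: 0.17 × 34.0 = 5.780
  age 5: 0.10 × 54.9 = 5.490
Maximum at age 3 (7.280).

3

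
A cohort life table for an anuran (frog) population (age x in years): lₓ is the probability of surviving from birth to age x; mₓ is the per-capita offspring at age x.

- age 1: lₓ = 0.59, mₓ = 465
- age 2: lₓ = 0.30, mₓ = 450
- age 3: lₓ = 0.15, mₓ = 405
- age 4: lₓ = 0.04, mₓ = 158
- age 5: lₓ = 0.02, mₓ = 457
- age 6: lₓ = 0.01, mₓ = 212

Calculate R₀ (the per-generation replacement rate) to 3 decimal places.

487.680

R₀ = Σ lₓ mₓ:
  age 1: 0.59 × 465 = 274.3500
  age 2: 0.30 × 450 = 135.0000
  age 3: 0.15 × 405 = 60.7500
  age 4: 0.04 × 158 = 6.3200
  age 5: 0.02 × 457 = 9.1400
  age 6: 0.01 × 212 = 2.1200
R₀ = 274.3500 + 135.0000 + 60.7500 + 6.3200 + 9.1400 + 2.1200 = 487.6800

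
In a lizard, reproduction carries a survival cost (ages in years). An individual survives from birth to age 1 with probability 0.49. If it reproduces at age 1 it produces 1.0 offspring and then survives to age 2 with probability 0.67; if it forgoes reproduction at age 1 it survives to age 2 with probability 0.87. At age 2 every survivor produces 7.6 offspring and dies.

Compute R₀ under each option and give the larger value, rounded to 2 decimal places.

3.24

breed at age 1: R₀ = 0.49 × (1.0 + 0.67 × 7.6) = 0.49 × 6.0920 = 2.9851
delay to age 2: R₀ = 0.49 × (0.87 × 7.6) = 0.49 × 6.6120 = 3.2399
Higher: delay to age 2 (3.2399).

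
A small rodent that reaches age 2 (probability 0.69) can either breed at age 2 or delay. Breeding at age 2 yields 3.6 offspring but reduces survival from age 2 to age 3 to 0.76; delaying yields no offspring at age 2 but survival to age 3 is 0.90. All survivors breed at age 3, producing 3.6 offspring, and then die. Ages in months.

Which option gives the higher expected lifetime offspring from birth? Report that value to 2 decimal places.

breed at age 2: R₀ = 0.69 × (3.6 + 0.76 × 3.6) = 0.69 × 6.3360 = 4.3718
delay to age 3: R₀ = 0.69 × (0.90 × 3.6) = 0.69 × 3.2400 = 2.2356
Higher: breed at age 2 (4.3718).

4.37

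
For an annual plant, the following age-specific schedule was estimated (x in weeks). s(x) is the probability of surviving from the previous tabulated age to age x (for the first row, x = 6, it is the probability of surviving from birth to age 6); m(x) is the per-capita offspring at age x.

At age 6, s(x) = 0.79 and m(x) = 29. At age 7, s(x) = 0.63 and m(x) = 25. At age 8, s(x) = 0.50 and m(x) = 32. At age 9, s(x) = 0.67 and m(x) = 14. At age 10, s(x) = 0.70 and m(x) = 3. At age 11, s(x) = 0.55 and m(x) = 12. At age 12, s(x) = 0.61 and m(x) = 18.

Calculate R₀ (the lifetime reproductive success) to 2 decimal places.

Survivorship from birth: l_x = s_6·s_7·…·s_x.
  l_6 = 0.79000
  l_7 = 0.49770
  l_8 = 0.24885
  l_9 = 0.16673
  l_10 = 0.11671
  l_11 = 0.06419
  l_12 = 0.03916
R₀ = Σ l_x m(x):
  age 6: 0.79000 × 29 = 22.9100
  age 7: 0.49770 × 25 = 12.4425
  age 8: 0.24885 × 32 = 7.9632
  age 9: 0.16673 × 14 = 2.3342
  age 10: 0.11671 × 3 = 0.3501
  age 11: 0.06419 × 12 = 0.7703
  age 12: 0.03916 × 18 = 0.7049
R₀ = 22.9100 + 12.4425 + 7.9632 + 2.3342 + 0.3501 + 0.7703 + 0.7049 = 47.4752

47.48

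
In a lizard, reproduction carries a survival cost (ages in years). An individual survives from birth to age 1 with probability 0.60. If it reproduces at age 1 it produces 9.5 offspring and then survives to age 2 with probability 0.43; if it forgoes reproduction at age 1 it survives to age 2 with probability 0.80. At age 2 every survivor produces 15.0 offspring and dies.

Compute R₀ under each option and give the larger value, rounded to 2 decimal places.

9.57

breed at age 1: R₀ = 0.60 × (9.5 + 0.43 × 15.0) = 0.60 × 15.9500 = 9.5700
delay to age 2: R₀ = 0.60 × (0.80 × 15.0) = 0.60 × 12.0000 = 7.2000
Higher: breed at age 1 (9.5700).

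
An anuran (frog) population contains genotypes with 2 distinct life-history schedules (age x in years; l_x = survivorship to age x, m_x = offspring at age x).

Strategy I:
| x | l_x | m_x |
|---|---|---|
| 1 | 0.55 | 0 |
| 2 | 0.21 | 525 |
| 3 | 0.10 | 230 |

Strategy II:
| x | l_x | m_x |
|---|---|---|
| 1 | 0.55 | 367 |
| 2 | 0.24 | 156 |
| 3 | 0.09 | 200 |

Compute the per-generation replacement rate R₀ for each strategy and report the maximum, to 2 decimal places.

Strategy I: R₀ = 0.55×0 + 0.21×525 + 0.10×230 = 133.2500
Strategy II: R₀ = 0.55×367 + 0.24×156 + 0.09×200 = 257.2900
Highest R₀: strategy II with 257.2900.

257.29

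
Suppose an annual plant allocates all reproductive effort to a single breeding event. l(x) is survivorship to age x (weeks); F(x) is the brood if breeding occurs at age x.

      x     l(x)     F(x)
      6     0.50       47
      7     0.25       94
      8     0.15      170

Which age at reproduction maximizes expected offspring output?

8

Expected offspring if breeding at age x = l(x) × F(x):
  age 6: 0.50 × 47 = 23.500
  age 7: 0.25 × 94 = 23.500
  age 8: 0.15 × 170 = 25.500
Maximum at age 8 (25.500).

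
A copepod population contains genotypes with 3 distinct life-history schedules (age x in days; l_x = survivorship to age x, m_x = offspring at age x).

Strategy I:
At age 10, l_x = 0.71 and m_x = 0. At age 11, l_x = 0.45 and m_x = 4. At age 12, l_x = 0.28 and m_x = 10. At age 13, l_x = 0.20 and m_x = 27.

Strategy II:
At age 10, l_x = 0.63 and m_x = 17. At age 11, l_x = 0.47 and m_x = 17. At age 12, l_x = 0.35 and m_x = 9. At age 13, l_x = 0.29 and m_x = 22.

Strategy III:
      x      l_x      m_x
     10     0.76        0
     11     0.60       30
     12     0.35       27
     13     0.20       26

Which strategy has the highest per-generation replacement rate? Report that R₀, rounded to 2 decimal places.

Strategy I: R₀ = 0.71×0 + 0.45×4 + 0.28×10 + 0.20×27 = 10.0000
Strategy II: R₀ = 0.63×17 + 0.47×17 + 0.35×9 + 0.29×22 = 28.2300
Strategy III: R₀ = 0.76×0 + 0.60×30 + 0.35×27 + 0.20×26 = 32.6500
Highest R₀: strategy III with 32.6500.

32.65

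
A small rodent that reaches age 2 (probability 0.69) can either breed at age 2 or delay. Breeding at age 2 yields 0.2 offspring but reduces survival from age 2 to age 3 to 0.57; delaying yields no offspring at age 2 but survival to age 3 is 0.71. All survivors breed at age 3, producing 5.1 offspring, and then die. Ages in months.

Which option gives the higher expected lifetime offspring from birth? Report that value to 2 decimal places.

breed at age 2: R₀ = 0.69 × (0.2 + 0.57 × 5.1) = 0.69 × 3.1070 = 2.1438
delay to age 3: R₀ = 0.69 × (0.71 × 5.1) = 0.69 × 3.6210 = 2.4985
Higher: delay to age 3 (2.4985).

2.50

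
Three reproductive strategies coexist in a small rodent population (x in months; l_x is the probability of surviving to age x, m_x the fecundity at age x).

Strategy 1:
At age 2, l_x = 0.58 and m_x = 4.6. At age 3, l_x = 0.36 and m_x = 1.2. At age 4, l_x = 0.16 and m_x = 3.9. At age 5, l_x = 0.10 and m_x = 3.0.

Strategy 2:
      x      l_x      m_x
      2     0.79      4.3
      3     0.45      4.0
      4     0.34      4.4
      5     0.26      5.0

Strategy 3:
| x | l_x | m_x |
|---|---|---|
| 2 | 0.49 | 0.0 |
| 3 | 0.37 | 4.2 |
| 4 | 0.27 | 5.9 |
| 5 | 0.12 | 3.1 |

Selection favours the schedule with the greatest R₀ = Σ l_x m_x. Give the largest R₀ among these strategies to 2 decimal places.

Strategy 1: R₀ = 0.58×4.6 + 0.36×1.2 + 0.16×3.9 + 0.10×3.0 = 4.0240
Strategy 2: R₀ = 0.79×4.3 + 0.45×4.0 + 0.34×4.4 + 0.26×5.0 = 7.9930
Strategy 3: R₀ = 0.49×0.0 + 0.37×4.2 + 0.27×5.9 + 0.12×3.1 = 3.5190
Highest R₀: strategy 2 with 7.9930.

7.99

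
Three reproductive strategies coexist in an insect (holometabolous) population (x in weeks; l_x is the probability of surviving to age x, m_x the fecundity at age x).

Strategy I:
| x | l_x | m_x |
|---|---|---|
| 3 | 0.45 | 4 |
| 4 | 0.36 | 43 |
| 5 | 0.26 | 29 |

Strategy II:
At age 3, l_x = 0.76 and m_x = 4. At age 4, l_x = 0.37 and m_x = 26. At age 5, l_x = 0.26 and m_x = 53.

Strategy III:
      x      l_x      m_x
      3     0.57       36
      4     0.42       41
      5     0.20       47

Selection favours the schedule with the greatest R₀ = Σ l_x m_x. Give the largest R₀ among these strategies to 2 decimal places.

Strategy I: R₀ = 0.45×4 + 0.36×43 + 0.26×29 = 24.8200
Strategy II: R₀ = 0.76×4 + 0.37×26 + 0.26×53 = 26.4400
Strategy III: R₀ = 0.57×36 + 0.42×41 + 0.20×47 = 47.1400
Highest R₀: strategy III with 47.1400.

47.14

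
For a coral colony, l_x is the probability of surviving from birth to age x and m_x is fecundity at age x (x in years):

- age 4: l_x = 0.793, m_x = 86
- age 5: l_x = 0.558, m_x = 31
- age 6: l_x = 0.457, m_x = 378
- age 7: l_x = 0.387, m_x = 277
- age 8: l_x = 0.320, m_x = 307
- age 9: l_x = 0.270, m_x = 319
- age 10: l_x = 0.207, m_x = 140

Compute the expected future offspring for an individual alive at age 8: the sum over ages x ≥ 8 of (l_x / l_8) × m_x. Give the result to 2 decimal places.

l_8 = 0.320. Conditional survival from age 8 to x is l_x / l_8.
  x=8: (0.320/0.320) × 307 = 307.0000
  x=9: (0.270/0.320) × 319 = 269.1562
  x=10: (0.207/0.320) × 140 = 90.5625
Sum = 307.0000 + 269.1562 + 90.5625 = 666.7188

666.72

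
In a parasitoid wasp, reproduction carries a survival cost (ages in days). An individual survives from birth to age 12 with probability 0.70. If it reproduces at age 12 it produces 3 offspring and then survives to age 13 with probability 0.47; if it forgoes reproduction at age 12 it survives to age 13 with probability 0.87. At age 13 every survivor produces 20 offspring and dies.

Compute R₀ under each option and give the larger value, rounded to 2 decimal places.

breed at age 12: R₀ = 0.70 × (3 + 0.47 × 20) = 0.70 × 12.4000 = 8.6800
delay to age 13: R₀ = 0.70 × (0.87 × 20) = 0.70 × 17.4000 = 12.1800
Higher: delay to age 13 (12.1800).

12.18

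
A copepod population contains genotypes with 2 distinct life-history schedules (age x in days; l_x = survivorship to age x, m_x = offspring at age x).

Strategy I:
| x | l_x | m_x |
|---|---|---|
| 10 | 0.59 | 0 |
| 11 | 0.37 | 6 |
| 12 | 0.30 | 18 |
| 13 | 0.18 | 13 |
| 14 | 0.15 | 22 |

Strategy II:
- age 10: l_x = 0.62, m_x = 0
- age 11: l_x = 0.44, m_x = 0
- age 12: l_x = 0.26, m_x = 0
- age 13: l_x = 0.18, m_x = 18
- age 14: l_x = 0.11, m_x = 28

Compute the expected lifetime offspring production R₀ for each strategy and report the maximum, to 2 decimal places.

13.26

Strategy I: R₀ = 0.59×0 + 0.37×6 + 0.30×18 + 0.18×13 + 0.15×22 = 13.2600
Strategy II: R₀ = 0.62×0 + 0.44×0 + 0.26×0 + 0.18×18 + 0.11×28 = 6.3200
Highest R₀: strategy I with 13.2600.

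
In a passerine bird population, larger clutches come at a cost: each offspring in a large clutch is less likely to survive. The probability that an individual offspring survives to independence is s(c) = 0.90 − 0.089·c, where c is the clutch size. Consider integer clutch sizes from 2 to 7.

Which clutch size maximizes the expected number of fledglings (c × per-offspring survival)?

5

Expected fledglings = c × s(c):
  c=2: 2 × 0.722 = 1.444
  c=3: 3 × 0.633 = 1.899
  c=4: 4 × 0.544 = 2.176
  c=5: 5 × 0.455 = 2.275
  c=6: 6 × 0.366 = 2.196
  c=7: 7 × 0.277 = 1.939
Maximum at c = 5 (2.275 fledglings).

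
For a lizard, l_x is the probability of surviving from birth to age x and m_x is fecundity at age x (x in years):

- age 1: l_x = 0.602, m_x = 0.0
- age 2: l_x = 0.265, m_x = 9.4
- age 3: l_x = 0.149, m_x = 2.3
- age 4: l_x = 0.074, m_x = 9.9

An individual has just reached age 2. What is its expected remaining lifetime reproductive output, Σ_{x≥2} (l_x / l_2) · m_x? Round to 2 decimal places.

l_2 = 0.265. Conditional survival from age 2 to x is l_x / l_2.
  x=2: (0.265/0.265) × 9.4 = 9.4000
  x=3: (0.149/0.265) × 2.3 = 1.2932
  x=4: (0.074/0.265) × 9.9 = 2.7645
Sum = 9.4000 + 1.2932 + 2.7645 = 13.4577

13.46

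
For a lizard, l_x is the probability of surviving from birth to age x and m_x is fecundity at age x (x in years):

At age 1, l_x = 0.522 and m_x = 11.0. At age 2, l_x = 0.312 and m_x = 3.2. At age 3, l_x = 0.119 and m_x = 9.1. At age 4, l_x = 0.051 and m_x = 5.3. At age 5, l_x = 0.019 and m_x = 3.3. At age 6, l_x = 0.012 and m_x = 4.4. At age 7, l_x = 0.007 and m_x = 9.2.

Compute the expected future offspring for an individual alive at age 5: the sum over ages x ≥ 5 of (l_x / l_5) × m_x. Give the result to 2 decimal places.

9.47

l_5 = 0.019. Conditional survival from age 5 to x is l_x / l_5.
  x=5: (0.019/0.019) × 3.3 = 3.3000
  x=6: (0.012/0.019) × 4.4 = 2.7789
  x=7: (0.007/0.019) × 9.2 = 3.3895
Sum = 3.3000 + 2.7789 + 3.3895 = 9.4684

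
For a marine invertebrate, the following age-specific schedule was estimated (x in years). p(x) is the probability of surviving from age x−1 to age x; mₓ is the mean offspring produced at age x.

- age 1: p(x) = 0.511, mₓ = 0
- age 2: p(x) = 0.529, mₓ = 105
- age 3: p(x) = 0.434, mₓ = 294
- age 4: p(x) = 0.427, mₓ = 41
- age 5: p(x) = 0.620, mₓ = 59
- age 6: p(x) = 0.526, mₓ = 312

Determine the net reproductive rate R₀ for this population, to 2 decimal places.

Survivorship from birth: l_x = p_1·p_2·…·p_x.
  l_1 = 0.51100
  l_2 = 0.27032
  l_3 = 0.11732
  l_4 = 0.05009
  l_5 = 0.03106
  l_6 = 0.01634
R₀ = Σ l_x mₓ:
  age 1: 0.51100 × 0 = 0.0000
  age 2: 0.27032 × 105 = 28.3836
  age 3: 0.11732 × 294 = 34.4921
  age 4: 0.05009 × 41 = 2.0537
  age 5: 0.03106 × 59 = 1.8325
  age 6: 0.01634 × 312 = 5.0981
R₀ = 0.0000 + 28.3836 + 34.4921 + 2.0537 + 1.8325 + 5.0981 = 71.8600

71.86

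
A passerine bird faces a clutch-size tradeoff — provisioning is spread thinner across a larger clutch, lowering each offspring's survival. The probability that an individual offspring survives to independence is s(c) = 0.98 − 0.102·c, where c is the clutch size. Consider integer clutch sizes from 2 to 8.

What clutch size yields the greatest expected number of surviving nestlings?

5

Expected surviving nestlings = c × s(c):
  c=2: 2 × 0.776 = 1.552
  c=3: 3 × 0.674 = 2.022
  c=4: 4 × 0.572 = 2.288
  c=5: 5 × 0.470 = 2.350
  c=6: 6 × 0.368 = 2.208
  c=7: 7 × 0.266 = 1.862
  c=8: 8 × 0.164 = 1.312
Maximum at c = 5 (2.350 surviving nestlings).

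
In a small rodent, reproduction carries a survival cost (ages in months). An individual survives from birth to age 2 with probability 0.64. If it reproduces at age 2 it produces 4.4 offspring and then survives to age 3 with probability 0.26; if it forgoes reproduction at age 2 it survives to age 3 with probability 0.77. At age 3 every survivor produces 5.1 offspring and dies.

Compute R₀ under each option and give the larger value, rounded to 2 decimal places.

3.66

breed at age 2: R₀ = 0.64 × (4.4 + 0.26 × 5.1) = 0.64 × 5.7260 = 3.6646
delay to age 3: R₀ = 0.64 × (0.77 × 5.1) = 0.64 × 3.9270 = 2.5133
Higher: breed at age 2 (3.6646).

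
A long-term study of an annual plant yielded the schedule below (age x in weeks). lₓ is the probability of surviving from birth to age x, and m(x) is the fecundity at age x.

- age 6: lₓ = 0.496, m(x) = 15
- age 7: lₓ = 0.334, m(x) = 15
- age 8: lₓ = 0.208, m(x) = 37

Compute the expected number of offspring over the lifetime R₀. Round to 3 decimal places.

20.146

R₀ = Σ lₓ m(x):
  age 6: 0.496 × 15 = 7.4400
  age 7: 0.334 × 15 = 5.0100
  age 8: 0.208 × 37 = 7.6960
R₀ = 7.4400 + 5.0100 + 7.6960 = 20.1460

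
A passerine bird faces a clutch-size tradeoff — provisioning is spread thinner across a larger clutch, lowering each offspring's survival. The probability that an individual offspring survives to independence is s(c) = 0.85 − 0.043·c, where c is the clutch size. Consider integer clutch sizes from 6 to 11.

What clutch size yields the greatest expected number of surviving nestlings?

10

Expected surviving nestlings = c × s(c):
  c=6: 6 × 0.592 = 3.552
  c=7: 7 × 0.549 = 3.843
  c=8: 8 × 0.506 = 4.048
  c=9: 9 × 0.463 = 4.167
  c=10: 10 × 0.420 = 4.200
  c=11: 11 × 0.377 = 4.147
Maximum at c = 10 (4.200 surviving nestlings).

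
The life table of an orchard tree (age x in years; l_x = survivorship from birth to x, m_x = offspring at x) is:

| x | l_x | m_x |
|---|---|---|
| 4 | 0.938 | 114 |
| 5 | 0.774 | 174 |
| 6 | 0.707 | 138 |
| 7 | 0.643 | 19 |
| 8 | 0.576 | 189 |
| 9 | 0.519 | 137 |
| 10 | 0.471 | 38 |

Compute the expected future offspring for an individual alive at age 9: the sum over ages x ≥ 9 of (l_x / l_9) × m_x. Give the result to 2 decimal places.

171.49

l_9 = 0.519. Conditional survival from age 9 to x is l_x / l_9.
  x=9: (0.519/0.519) × 137 = 137.0000
  x=10: (0.471/0.519) × 38 = 34.4855
Sum = 137.0000 + 34.4855 = 171.4855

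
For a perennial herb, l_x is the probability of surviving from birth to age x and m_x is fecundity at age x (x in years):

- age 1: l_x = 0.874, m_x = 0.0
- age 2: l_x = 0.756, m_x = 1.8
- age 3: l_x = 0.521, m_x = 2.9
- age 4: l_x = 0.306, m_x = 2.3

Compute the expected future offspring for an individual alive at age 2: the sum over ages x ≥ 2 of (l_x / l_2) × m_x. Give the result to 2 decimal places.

l_2 = 0.756. Conditional survival from age 2 to x is l_x / l_2.
  x=2: (0.756/0.756) × 1.8 = 1.8000
  x=3: (0.521/0.756) × 2.9 = 1.9985
  x=4: (0.306/0.756) × 2.3 = 0.9310
Sum = 1.8000 + 1.9985 + 0.9310 = 4.7295

4.73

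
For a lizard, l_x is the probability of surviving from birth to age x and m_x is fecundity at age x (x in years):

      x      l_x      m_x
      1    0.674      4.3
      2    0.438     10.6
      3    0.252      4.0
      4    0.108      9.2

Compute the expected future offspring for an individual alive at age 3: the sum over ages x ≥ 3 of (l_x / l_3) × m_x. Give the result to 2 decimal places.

l_3 = 0.252. Conditional survival from age 3 to x is l_x / l_3.
  x=3: (0.252/0.252) × 4.0 = 4.0000
  x=4: (0.108/0.252) × 9.2 = 3.9429
Sum = 4.0000 + 3.9429 = 7.9429

7.94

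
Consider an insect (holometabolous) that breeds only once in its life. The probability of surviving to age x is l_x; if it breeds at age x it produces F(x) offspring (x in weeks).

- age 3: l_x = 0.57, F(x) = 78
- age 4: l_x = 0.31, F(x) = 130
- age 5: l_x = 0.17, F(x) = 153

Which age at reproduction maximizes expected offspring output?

3

Expected offspring if breeding at age x = l_x × F(x):
  age 3: 0.57 × 78 = 44.460
  age 4: 0.31 × 130 = 40.300
  age 5: 0.17 × 153 = 26.010
Maximum at age 3 (44.460).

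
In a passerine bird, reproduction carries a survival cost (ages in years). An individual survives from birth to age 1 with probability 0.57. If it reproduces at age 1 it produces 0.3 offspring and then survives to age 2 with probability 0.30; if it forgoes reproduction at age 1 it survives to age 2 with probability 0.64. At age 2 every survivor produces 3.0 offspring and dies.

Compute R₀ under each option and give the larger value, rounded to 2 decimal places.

breed at age 1: R₀ = 0.57 × (0.3 + 0.30 × 3.0) = 0.57 × 1.2000 = 0.6840
delay to age 2: R₀ = 0.57 × (0.64 × 3.0) = 0.57 × 1.9200 = 1.0944
Higher: delay to age 2 (1.0944).

1.09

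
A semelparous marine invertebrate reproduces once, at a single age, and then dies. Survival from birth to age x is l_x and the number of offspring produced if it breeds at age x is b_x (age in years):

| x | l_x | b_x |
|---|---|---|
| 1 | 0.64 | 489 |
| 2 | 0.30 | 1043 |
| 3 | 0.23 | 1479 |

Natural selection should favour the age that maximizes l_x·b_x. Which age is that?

Expected offspring if breeding at age x = l_x × b_x:
  age 1: 0.64 × 489 = 312.960
  age 2: 0.30 × 1043 = 312.900
  age 3: 0.23 × 1479 = 340.170
Maximum at age 3 (340.170).

3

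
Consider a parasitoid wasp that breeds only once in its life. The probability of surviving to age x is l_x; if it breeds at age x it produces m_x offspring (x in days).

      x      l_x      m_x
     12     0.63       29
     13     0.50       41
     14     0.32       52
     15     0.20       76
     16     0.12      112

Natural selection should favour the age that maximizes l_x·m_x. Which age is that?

Expected offspring if breeding at age x = l_x × m_x:
  age 12: 0.63 × 29 = 18.270
  age 13: 0.50 × 41 = 20.500
  age 14: 0.32 × 52 = 16.640
  age 15: 0.20 × 76 = 15.200
  age 16: 0.12 × 112 = 13.440
Maximum at age 13 (20.500).

13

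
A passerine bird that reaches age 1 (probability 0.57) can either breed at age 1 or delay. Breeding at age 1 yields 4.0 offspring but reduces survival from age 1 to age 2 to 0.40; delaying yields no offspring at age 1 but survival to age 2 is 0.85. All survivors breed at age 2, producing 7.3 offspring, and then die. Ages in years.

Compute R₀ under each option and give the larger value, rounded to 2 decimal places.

breed at age 1: R₀ = 0.57 × (4.0 + 0.40 × 7.3) = 0.57 × 6.9200 = 3.9444
delay to age 2: R₀ = 0.57 × (0.85 × 7.3) = 0.57 × 6.2050 = 3.5368
Higher: breed at age 1 (3.9444).

3.94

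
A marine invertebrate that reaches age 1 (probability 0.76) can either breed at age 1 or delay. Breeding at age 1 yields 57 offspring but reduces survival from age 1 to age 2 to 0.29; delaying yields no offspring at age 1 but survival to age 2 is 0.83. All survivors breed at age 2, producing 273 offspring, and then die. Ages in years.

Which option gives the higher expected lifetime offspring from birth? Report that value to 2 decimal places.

172.21

breed at age 1: R₀ = 0.76 × (57 + 0.29 × 273) = 0.76 × 136.1700 = 103.4892
delay to age 2: R₀ = 0.76 × (0.83 × 273) = 0.76 × 226.5900 = 172.2084
Higher: delay to age 2 (172.2084).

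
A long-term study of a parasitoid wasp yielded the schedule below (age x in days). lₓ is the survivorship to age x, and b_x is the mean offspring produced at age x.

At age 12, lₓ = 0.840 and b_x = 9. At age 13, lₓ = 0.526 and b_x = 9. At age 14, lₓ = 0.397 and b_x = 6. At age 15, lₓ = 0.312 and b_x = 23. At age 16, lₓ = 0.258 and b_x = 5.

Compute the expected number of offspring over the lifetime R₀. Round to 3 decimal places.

23.142

R₀ = Σ lₓ b_x:
  age 12: 0.840 × 9 = 7.5600
  age 13: 0.526 × 9 = 4.7340
  age 14: 0.397 × 6 = 2.3820
  age 15: 0.312 × 23 = 7.1760
  age 16: 0.258 × 5 = 1.2900
R₀ = 7.5600 + 4.7340 + 2.3820 + 7.1760 + 1.2900 = 23.1420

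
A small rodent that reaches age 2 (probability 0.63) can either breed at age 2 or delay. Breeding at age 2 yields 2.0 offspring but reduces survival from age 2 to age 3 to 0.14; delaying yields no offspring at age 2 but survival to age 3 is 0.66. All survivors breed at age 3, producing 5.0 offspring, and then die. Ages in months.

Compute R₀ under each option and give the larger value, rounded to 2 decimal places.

breed at age 2: R₀ = 0.63 × (2.0 + 0.14 × 5.0) = 0.63 × 2.7000 = 1.7010
delay to age 3: R₀ = 0.63 × (0.66 × 5.0) = 0.63 × 3.3000 = 2.0790
Higher: delay to age 3 (2.0790).

2.08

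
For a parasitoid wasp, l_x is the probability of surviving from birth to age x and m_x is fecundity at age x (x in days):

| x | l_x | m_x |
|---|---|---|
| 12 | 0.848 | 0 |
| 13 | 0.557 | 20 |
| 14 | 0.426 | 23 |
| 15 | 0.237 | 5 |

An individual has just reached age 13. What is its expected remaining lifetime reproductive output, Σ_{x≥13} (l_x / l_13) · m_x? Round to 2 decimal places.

l_13 = 0.557. Conditional survival from age 13 to x is l_x / l_13.
  x=13: (0.557/0.557) × 20 = 20.0000
  x=14: (0.426/0.557) × 23 = 17.5907
  x=15: (0.237/0.557) × 5 = 2.1275
Sum = 20.0000 + 17.5907 + 2.1275 = 39.7181

39.72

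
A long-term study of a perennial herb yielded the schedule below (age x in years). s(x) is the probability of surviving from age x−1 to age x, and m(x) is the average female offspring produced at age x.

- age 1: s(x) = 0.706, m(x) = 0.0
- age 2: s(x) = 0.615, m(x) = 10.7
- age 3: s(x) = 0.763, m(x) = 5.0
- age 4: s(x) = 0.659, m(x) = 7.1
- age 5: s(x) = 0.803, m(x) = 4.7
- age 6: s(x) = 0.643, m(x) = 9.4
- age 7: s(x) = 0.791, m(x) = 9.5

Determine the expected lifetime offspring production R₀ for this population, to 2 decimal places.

Survivorship from birth: l_x = s_1·s_2·…·s_x.
  l_1 = 0.70600
  l_2 = 0.43419
  l_3 = 0.33129
  l_4 = 0.21832
  l_5 = 0.17531
  l_6 = 0.11272
  l_7 = 0.08916
R₀ = Σ l_x m(x):
  age 1: 0.70600 × 0.0 = 0.0000
  age 2: 0.43419 × 10.7 = 4.6458
  age 3: 0.33129 × 5.0 = 1.6564
  age 4: 0.21832 × 7.1 = 1.5501
  age 5: 0.17531 × 4.7 = 0.8240
  age 6: 0.11272 × 9.4 = 1.0596
  age 7: 0.08916 × 9.5 = 0.8470
R₀ = 0.0000 + 4.6458 + 1.6564 + 1.5501 + 0.8240 + 1.0596 + 0.8470 = 10.5829

10.58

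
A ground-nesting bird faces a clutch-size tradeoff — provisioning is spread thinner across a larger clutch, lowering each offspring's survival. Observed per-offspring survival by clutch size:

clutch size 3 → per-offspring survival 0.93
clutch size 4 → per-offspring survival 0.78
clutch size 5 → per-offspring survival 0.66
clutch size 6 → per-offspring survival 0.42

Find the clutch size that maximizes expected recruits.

5

Expected recruits = c × s(c):
  c=3: 3 × 0.93 = 2.790
  c=4: 4 × 0.78 = 3.120
  c=5: 5 × 0.66 = 3.300
  c=6: 6 × 0.42 = 2.520
Maximum at c = 5 (3.300 recruits).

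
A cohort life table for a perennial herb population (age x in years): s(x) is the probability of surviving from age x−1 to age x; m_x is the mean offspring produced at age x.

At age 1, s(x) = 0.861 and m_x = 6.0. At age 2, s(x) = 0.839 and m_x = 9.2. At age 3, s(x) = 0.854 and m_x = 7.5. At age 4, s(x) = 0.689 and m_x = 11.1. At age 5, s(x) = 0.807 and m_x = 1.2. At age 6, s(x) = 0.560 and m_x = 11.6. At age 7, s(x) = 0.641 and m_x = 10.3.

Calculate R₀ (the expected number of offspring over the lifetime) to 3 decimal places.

Survivorship from birth: l_x = s_1·s_2·…·s_x.
  l_1 = 0.86100
  l_2 = 0.72238
  l_3 = 0.61691
  l_4 = 0.42505
  l_5 = 0.34302
  l_6 = 0.19209
  l_7 = 0.12313
R₀ = Σ l_x m_x:
  age 1: 0.86100 × 6.0 = 5.1660
  age 2: 0.72238 × 9.2 = 6.6459
  age 3: 0.61691 × 7.5 = 4.6268
  age 4: 0.42505 × 11.1 = 4.7181
  age 5: 0.34302 × 1.2 = 0.4116
  age 6: 0.19209 × 11.6 = 2.2282
  age 7: 0.12313 × 10.3 = 1.2682
R₀ = 5.1660 + 6.6459 + 4.6268 + 4.7181 + 0.4116 + 2.2282 + 1.2682 = 25.0649

25.065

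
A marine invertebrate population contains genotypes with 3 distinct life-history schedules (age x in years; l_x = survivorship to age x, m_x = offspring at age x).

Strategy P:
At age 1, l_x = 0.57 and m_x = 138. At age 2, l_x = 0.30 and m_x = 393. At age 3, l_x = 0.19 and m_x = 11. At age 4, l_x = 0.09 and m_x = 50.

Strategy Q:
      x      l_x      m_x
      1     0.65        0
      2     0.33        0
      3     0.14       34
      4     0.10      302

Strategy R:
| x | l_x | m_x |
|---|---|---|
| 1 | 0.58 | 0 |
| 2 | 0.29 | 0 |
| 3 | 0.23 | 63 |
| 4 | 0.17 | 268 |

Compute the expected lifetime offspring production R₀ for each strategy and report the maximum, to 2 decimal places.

Strategy P: R₀ = 0.57×138 + 0.30×393 + 0.19×11 + 0.09×50 = 203.1500
Strategy Q: R₀ = 0.65×0 + 0.33×0 + 0.14×34 + 0.10×302 = 34.9600
Strategy R: R₀ = 0.58×0 + 0.29×0 + 0.23×63 + 0.17×268 = 60.0500
Highest R₀: strategy P with 203.1500.

203.15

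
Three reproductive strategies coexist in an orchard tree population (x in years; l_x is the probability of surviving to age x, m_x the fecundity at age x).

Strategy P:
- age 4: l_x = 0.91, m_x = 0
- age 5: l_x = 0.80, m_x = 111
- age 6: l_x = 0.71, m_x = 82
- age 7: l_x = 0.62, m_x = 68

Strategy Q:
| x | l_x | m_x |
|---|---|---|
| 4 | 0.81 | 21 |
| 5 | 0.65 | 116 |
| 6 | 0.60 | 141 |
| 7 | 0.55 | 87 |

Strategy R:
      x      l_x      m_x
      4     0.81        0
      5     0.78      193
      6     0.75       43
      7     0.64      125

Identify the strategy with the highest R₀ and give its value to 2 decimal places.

262.79

Strategy P: R₀ = 0.91×0 + 0.80×111 + 0.71×82 + 0.62×68 = 189.1800
Strategy Q: R₀ = 0.81×21 + 0.65×116 + 0.60×141 + 0.55×87 = 224.8600
Strategy R: R₀ = 0.81×0 + 0.78×193 + 0.75×43 + 0.64×125 = 262.7900
Highest R₀: strategy R with 262.7900.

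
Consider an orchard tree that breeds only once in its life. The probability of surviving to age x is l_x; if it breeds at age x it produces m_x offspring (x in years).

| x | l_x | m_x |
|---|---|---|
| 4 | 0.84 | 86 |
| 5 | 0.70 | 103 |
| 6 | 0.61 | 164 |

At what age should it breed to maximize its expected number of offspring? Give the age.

6

Expected offspring if breeding at age x = l_x × m_x:
  age 4: 0.84 × 86 = 72.240
  age 5: 0.70 × 103 = 72.100
  age 6: 0.61 × 164 = 100.040
Maximum at age 6 (100.040).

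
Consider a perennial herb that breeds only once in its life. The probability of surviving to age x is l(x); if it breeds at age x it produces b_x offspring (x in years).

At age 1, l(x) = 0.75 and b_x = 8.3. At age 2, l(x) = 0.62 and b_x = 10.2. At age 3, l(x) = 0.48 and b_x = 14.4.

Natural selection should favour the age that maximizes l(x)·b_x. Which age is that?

Expected offspring if breeding at age x = l(x) × b_x:
  age 1: 0.75 × 8.3 = 6.225
  age 2: 0.62 × 10.2 = 6.324
  age 3: 0.48 × 14.4 = 6.912
Maximum at age 3 (6.912).

3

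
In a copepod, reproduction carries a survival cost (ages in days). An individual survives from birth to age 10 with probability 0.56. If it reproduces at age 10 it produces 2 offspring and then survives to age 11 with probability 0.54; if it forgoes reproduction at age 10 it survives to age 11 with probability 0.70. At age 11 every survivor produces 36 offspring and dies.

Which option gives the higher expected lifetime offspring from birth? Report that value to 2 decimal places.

14.11

breed at age 10: R₀ = 0.56 × (2 + 0.54 × 36) = 0.56 × 21.4400 = 12.0064
delay to age 11: R₀ = 0.56 × (0.70 × 36) = 0.56 × 25.2000 = 14.1120
Higher: delay to age 11 (14.1120).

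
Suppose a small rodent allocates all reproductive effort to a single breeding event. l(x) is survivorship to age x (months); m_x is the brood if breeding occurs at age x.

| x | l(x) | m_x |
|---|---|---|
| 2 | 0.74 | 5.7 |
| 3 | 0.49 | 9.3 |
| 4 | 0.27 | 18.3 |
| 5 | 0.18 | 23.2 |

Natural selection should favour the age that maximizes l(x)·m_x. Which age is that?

Expected offspring if breeding at age x = l(x) × m_x:
  age 2: 0.74 × 5.7 = 4.218
  age 3: 0.49 × 9.3 = 4.557
  age 4: 0.27 × 18.3 = 4.941
  age 5: 0.18 × 23.2 = 4.176
Maximum at age 4 (4.941).

4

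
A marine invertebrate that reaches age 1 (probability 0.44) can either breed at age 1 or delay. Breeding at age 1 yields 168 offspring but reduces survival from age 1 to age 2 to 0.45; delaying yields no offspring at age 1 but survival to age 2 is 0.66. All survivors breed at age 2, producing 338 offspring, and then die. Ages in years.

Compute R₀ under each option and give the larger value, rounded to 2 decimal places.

breed at age 1: R₀ = 0.44 × (168 + 0.45 × 338) = 0.44 × 320.1000 = 140.8440
delay to age 2: R₀ = 0.44 × (0.66 × 338) = 0.44 × 223.0800 = 98.1552
Higher: breed at age 1 (140.8440).

140.84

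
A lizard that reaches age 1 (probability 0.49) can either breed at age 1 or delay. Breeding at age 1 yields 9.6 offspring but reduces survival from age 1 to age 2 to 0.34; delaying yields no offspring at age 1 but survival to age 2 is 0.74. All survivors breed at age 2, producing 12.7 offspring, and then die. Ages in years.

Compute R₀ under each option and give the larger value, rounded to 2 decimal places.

breed at age 1: R₀ = 0.49 × (9.6 + 0.34 × 12.7) = 0.49 × 13.9180 = 6.8198
delay to age 2: R₀ = 0.49 × (0.74 × 12.7) = 0.49 × 9.3980 = 4.6050
Higher: breed at age 1 (6.8198).

6.82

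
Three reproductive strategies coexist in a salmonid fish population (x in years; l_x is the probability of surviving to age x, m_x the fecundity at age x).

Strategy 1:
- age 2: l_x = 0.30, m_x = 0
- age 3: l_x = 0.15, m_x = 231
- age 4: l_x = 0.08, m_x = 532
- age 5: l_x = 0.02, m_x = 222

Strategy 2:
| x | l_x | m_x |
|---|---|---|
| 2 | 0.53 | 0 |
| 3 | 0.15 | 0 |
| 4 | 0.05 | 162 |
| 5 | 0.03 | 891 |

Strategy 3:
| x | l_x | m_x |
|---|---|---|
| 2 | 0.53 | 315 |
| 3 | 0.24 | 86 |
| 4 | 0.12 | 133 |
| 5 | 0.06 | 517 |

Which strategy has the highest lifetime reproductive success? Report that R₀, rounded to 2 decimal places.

234.57

Strategy 1: R₀ = 0.30×0 + 0.15×231 + 0.08×532 + 0.02×222 = 81.6500
Strategy 2: R₀ = 0.53×0 + 0.15×0 + 0.05×162 + 0.03×891 = 34.8300
Strategy 3: R₀ = 0.53×315 + 0.24×86 + 0.12×133 + 0.06×517 = 234.5700
Highest R₀: strategy 3 with 234.5700.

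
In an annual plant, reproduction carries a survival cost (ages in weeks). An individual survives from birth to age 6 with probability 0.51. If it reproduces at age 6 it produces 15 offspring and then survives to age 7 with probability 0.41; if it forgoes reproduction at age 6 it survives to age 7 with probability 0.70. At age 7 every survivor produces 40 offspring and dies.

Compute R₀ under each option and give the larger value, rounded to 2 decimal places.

breed at age 6: R₀ = 0.51 × (15 + 0.41 × 40) = 0.51 × 31.4000 = 16.0140
delay to age 7: R₀ = 0.51 × (0.70 × 40) = 0.51 × 28.0000 = 14.2800
Higher: breed at age 6 (16.0140).

16.01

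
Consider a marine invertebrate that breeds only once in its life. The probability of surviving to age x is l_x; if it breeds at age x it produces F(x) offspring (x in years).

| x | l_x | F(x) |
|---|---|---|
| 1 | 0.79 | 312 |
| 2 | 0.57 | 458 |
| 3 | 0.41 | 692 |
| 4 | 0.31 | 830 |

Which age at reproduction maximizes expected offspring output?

3

Expected offspring if breeding at age x = l_x × F(x):
  age 1: 0.79 × 312 = 246.480
  age 2: 0.57 × 458 = 261.060
  age 3: 0.41 × 692 = 283.720
  age 4: 0.31 × 830 = 257.300
Maximum at age 3 (283.720).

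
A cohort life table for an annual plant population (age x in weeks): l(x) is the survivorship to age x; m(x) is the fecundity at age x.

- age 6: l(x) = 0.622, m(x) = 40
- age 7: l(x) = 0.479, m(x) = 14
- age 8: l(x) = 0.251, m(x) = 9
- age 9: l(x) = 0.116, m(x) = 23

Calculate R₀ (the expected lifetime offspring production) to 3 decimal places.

R₀ = Σ l(x) m(x):
  age 6: 0.622 × 40 = 24.8800
  age 7: 0.479 × 14 = 6.7060
  age 8: 0.251 × 9 = 2.2590
  age 9: 0.116 × 23 = 2.6680
R₀ = 24.8800 + 6.7060 + 2.2590 + 2.6680 = 36.5130

36.513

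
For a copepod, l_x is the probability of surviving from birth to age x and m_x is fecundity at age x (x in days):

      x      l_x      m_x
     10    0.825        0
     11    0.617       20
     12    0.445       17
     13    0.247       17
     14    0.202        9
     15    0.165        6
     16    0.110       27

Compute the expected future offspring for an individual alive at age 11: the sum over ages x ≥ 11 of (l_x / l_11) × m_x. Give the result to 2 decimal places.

l_11 = 0.617. Conditional survival from age 11 to x is l_x / l_11.
  x=11: (0.617/0.617) × 20 = 20.0000
  x=12: (0.445/0.617) × 17 = 12.2609
  x=13: (0.247/0.617) × 17 = 6.8055
  x=14: (0.202/0.617) × 9 = 2.9465
  x=15: (0.165/0.617) × 6 = 1.6045
  x=16: (0.110/0.617) × 27 = 4.8136
Sum = 20.0000 + 12.2609 + 6.8055 + 2.9465 + 1.6045 + 4.8136 = 48.4311

48.43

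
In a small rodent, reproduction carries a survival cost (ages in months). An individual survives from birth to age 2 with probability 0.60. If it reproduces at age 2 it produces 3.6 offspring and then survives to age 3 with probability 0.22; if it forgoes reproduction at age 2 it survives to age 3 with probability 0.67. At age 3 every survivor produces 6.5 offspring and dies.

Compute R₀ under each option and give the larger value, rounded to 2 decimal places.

3.02

breed at age 2: R₀ = 0.60 × (3.6 + 0.22 × 6.5) = 0.60 × 5.0300 = 3.0180
delay to age 3: R₀ = 0.60 × (0.67 × 6.5) = 0.60 × 4.3550 = 2.6130
Higher: breed at age 2 (3.0180).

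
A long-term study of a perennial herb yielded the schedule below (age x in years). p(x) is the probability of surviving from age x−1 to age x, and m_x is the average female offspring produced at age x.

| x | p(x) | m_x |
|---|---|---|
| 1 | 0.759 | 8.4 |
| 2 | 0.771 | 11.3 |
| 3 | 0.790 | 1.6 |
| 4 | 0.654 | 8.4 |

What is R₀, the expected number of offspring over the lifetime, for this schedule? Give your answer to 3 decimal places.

Survivorship from birth: l_x = p_1·p_2·…·p_x.
  l_1 = 0.75900
  l_2 = 0.58519
  l_3 = 0.46230
  l_4 = 0.30234
R₀ = Σ l_x m_x:
  age 1: 0.75900 × 8.4 = 6.3756
  age 2: 0.58519 × 11.3 = 6.6126
  age 3: 0.46230 × 1.6 = 0.7397
  age 4: 0.30234 × 8.4 = 2.5397
R₀ = 6.3756 + 6.6126 + 0.7397 + 2.5397 = 16.2676

16.268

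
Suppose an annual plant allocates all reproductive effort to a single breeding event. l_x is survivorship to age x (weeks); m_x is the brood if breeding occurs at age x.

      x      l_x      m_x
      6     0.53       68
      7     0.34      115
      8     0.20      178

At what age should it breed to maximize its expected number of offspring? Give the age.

7

Expected offspring if breeding at age x = l_x × m_x:
  age 6: 0.53 × 68 = 36.040
  age 7: 0.34 × 115 = 39.100
  age 8: 0.20 × 178 = 35.600
Maximum at age 7 (39.100).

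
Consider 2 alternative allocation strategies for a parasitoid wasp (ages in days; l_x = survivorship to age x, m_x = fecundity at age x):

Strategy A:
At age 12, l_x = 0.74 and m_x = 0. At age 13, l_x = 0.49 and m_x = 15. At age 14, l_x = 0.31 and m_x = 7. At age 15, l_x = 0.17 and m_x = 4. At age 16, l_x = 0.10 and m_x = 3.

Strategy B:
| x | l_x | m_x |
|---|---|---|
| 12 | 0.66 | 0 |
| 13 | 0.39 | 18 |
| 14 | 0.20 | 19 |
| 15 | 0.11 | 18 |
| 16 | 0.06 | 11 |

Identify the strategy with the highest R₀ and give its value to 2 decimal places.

Strategy A: R₀ = 0.74×0 + 0.49×15 + 0.31×7 + 0.17×4 + 0.10×3 = 10.5000
Strategy B: R₀ = 0.66×0 + 0.39×18 + 0.20×19 + 0.11×18 + 0.06×11 = 13.4600
Highest R₀: strategy B with 13.4600.

13.46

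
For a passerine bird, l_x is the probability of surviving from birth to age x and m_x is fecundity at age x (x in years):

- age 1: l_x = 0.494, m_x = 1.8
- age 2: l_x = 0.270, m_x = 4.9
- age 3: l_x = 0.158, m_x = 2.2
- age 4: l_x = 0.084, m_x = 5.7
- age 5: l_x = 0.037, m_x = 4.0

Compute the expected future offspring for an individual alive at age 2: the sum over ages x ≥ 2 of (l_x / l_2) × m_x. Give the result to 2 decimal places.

l_2 = 0.270. Conditional survival from age 2 to x is l_x / l_2.
  x=2: (0.270/0.270) × 4.9 = 4.9000
  x=3: (0.158/0.270) × 2.2 = 1.2874
  x=4: (0.084/0.270) × 5.7 = 1.7733
  x=5: (0.037/0.270) × 4.0 = 0.5481
Sum = 4.9000 + 1.2874 + 1.7733 + 0.5481 = 8.5089

8.51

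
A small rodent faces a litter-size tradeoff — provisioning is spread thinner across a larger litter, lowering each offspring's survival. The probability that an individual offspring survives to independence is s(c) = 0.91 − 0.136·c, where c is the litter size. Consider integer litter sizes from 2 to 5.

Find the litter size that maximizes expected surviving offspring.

Expected surviving offspring = c × s(c):
  c=2: 2 × 0.638 = 1.276
  c=3: 3 × 0.502 = 1.506
  c=4: 4 × 0.366 = 1.464
  c=5: 5 × 0.230 = 1.150
Maximum at c = 3 (1.506 surviving offspring).

3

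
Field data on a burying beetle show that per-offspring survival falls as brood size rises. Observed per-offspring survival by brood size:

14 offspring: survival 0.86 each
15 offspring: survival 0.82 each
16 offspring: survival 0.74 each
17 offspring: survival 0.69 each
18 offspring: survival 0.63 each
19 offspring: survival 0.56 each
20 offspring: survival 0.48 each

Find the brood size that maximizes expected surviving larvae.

Expected surviving larvae = c × s(c):
  c=14: 14 × 0.86 = 12.040
  c=15: 15 × 0.82 = 12.300
  c=16: 16 × 0.74 = 11.840
  c=17: 17 × 0.69 = 11.730
  c=18: 18 × 0.63 = 11.340
  c=19: 19 × 0.56 = 10.640
  c=20: 20 × 0.48 = 9.600
Maximum at c = 15 (12.300 surviving larvae).

15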